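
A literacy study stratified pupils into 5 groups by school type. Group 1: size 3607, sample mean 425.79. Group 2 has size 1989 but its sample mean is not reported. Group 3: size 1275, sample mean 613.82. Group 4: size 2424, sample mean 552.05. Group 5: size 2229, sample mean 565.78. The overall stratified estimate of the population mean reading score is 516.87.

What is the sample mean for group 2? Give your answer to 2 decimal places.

N = 3607 + 1989 + 1275 + 2424 + 2229 = 11524.
Overall total = μ·N = 516.87·11524 = 5956409.88.
Subtract the known strata: 3607·425.79 + 1275·613.82 + 2424·552.05 + 2229·565.78 = 4917737.85.
Remaining total for group 2: 5956409.88 − 4917737.85 = 1038672.03.
Divide by its size: 1038672.03 / 1989 = 522.2082... → 522.21.

522.21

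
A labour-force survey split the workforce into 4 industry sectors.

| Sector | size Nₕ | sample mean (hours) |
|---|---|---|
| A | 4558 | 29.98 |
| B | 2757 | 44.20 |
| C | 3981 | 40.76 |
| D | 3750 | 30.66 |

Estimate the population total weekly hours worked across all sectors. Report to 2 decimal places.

A: 4558·29.98 = 136648.84
B: 2757·44.20 = 121859.4
C: 3981·40.76 = 162265.56
D: 3750·30.66 = 114975
τ̂ = Σ Nₕx̄ₕ = 535748.80.

535748.80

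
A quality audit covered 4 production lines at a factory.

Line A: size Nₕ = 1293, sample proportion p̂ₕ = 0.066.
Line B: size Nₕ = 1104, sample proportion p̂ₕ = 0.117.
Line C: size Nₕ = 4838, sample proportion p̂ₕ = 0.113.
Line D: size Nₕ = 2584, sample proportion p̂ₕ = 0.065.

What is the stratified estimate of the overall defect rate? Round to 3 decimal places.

Wₕ = Nₕ/N with N = 9819: 0.1317, 0.1124, 0.4927, 0.2632.
p̂_st = 0.1317·0.066 + 0.1124·0.117 + 0.4927·0.113 + 0.2632·0.065 ≈ 0.09463... → 0.095.

0.095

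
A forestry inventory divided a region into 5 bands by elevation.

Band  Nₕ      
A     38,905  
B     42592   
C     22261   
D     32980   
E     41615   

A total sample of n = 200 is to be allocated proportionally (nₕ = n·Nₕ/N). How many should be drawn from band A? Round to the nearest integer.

44

Share of band A = 38905/178353 = 0.21813.
Allocate 200 × 0.21813 = 43.627... → 44.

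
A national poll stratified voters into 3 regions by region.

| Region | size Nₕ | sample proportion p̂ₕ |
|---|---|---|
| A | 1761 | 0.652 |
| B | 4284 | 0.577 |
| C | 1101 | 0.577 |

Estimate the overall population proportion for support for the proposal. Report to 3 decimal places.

N = 1761 + 4284 + 1101 = 7146.
Overall proportion = Σ (Nₕ/N)·p̂ₕ.
Σ Nₕp̂ₕ = 1148.172 + 2471.868 + 635.277 = 4255.317.
4255.317 / 7146 = 0.59548... → 0.595.

0.595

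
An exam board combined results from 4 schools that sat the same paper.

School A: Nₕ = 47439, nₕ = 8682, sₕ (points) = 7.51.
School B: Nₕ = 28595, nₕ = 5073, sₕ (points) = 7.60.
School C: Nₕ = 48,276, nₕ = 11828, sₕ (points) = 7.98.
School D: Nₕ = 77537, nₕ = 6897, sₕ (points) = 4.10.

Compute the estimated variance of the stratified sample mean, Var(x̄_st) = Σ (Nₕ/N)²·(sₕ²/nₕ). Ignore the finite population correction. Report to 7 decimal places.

N = 201847. Term for each stratum: Wₕ²sₕ²/nₕ.
Var(x̄_st) = 0.0003588282 + 0.0002285062 + 0.0003079728 + 0.0003596507 = 0.0012549579 → 0.0012550.

0.0012550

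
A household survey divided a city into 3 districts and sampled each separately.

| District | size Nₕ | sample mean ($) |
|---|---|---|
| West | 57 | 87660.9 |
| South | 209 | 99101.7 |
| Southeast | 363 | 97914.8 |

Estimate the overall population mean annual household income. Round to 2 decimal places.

N = 57 + 209 + 363 = 629.
The stratified mean weights each stratum mean by its population share Nₕ/N.
Σ Nₕx̄ₕ = 57·87660.9 + 209·99101.7 + 363·97914.8 = 4996671.3 + 20712255.3 + 35543072.4 = 61251999.
Divide by N: 61251999 / 629 = 97379.9666... → 97379.97.

97379.97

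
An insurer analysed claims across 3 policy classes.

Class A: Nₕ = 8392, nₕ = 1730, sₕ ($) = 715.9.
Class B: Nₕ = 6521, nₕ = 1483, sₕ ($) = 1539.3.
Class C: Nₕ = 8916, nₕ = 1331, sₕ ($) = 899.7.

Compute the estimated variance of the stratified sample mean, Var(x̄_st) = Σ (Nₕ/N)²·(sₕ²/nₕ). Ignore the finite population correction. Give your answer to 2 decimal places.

241.54

N = 23829. Term for each stratum: Wₕ²sₕ²/nₕ.
Var(x̄_st) = 36.74328 + 119.65260 + 85.14240 = 241.53828 → 241.54.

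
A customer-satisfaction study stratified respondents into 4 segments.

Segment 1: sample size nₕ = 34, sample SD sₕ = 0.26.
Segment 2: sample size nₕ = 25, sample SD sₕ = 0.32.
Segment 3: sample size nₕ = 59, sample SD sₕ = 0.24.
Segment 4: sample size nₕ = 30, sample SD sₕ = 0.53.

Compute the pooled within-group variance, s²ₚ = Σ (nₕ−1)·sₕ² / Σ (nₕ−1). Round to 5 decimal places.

0.11233

Degrees of freedom: 33 + 24 + 58 + 29 = 144.
Σ(nₕ−1)sₕ² = 33·0.0676 + 24·0.1024 + 58·0.0576 + 29·0.2809 = 16.1753.
s²ₚ = 16.1753 / 144 = 0.1123285... → 0.11233.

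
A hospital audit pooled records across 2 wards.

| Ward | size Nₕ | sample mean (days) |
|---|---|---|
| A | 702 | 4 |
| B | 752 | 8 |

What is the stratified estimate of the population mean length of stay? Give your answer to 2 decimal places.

x̄_st = (Σ Nₕx̄ₕ) / (Σ Nₕ) = (702·4 + 752·8) / 1454
= 8824 / 1454 = 6.0688... → 6.07.

6.07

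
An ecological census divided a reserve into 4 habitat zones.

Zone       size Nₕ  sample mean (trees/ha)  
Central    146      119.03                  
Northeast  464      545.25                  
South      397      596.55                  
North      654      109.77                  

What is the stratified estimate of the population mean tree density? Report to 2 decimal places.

N = 1661; weights Wₕ = Nₕ/N = (0.0879, 0.2793, 0.2390, 0.3937).
x̄_st = Σ Wₕ·x̄ₕ = 0.0879·119.03 + 0.2793·545.25 + 0.2390·596.55 + 0.3937·109.77 ≈ 348.5818...
→ 348.58.

348.58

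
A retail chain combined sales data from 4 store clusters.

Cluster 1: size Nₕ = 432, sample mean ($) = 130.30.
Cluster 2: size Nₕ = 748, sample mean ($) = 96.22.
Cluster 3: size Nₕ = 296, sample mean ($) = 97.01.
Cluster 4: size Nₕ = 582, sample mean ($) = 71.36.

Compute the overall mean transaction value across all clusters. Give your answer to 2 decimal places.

96.46

N = 432 + 748 + 296 + 582 = 2058.
Overall mean = Σ (Nₕ/N)·x̄ₕ — weight by population share, not a simple average.
Σ Nₕx̄ₕ = 432·130.30 + 748·96.22 + 296·97.01 + 582·71.36 = 56289.6 + 71972.56 + 28714.96 + 41531.52 = 198508.64.
Divide by N: 198508.64 / 2058 = 96.4571... → 96.46.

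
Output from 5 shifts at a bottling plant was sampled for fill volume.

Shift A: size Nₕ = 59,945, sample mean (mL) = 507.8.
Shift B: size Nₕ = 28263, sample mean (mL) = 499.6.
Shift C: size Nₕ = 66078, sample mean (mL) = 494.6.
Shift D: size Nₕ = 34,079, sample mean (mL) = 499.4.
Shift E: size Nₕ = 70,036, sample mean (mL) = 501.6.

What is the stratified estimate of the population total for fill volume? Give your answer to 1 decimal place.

Population total = Σ Nₕ·x̄ₕ (each stratum's size times its mean).
59945·507.8 + 28263·499.6 + 66078·494.6 + 34079·499.4 + 70036·501.6 = 30440071 + 14120194.8 + 32682178.8 + 17019052.6 + 35130057.6 = 129391554.8.

129391554.8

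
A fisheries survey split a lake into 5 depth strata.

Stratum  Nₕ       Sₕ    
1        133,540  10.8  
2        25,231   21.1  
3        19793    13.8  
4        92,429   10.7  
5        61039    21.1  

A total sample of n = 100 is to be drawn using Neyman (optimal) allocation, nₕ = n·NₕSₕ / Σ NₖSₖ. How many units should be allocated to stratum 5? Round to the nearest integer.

28

1: NₕSₕ = 133540·10.8 = 1442232
2: NₕSₕ = 25231·21.1 = 532374.1
3: NₕSₕ = 19793·13.8 = 273143.4
4: NₕSₕ = 92429·10.7 = 988990.3
5: NₕSₕ = 61039·21.1 = 1287922.9
Σ NₕSₕ = 4524662.7.
n_5 = 100·1287922.9/4524662.7 = 28.465... → 28.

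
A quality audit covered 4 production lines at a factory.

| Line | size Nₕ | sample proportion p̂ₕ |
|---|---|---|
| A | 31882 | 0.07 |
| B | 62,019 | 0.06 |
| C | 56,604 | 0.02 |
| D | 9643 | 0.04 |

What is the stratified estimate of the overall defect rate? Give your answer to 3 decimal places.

N = 31882 + 62019 + 56604 + 9643 = 160148.
Overall proportion = Σ (Nₕ/N)·p̂ₕ.
Σ Nₕp̂ₕ = 2231.74 + 3721.14 + 1132.08 + 385.72 = 7470.68.
7470.68 / 160148 = 0.04665... → 0.047.

0.047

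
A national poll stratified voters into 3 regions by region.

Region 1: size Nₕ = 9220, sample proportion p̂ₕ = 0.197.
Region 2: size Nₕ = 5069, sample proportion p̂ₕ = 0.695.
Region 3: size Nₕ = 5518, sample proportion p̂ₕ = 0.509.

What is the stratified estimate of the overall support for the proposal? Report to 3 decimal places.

0.411

N = 9220 + 5069 + 5518 = 19807.
Overall proportion = Σ (Nₕ/N)·p̂ₕ.
Σ Nₕp̂ₕ = 1816.34 + 3522.955 + 2808.662 = 8147.957.
8147.957 / 19807 = 0.41137... → 0.411.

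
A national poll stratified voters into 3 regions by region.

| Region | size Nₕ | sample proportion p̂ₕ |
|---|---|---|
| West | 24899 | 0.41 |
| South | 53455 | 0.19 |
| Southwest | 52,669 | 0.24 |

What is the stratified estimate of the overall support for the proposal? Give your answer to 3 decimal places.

Wₕ = Nₕ/N with N = 131023: 0.1900, 0.4080, 0.4020.
p̂_st = 0.1900·0.41 + 0.4080·0.19 + 0.4020·0.24 ≈ 0.25191... → 0.252.

0.252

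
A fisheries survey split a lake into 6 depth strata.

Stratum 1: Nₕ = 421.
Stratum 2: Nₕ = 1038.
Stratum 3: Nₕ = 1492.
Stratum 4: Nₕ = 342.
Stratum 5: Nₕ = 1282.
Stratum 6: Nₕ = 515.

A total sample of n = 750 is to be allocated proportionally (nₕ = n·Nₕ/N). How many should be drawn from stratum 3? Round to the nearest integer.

220

N = 421 + 1038 + 1492 + 342 + 1282 + 515 = 5090.
n_3 = 750·1492/5090 = 219.843... → 220.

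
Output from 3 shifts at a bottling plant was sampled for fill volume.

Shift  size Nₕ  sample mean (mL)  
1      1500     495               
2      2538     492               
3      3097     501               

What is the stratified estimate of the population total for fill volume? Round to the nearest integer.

1: 1500·495 = 742500
2: 2538·492 = 1248696
3: 3097·501 = 1551597
τ̂ = Σ Nₕx̄ₕ = 3542793.

3542793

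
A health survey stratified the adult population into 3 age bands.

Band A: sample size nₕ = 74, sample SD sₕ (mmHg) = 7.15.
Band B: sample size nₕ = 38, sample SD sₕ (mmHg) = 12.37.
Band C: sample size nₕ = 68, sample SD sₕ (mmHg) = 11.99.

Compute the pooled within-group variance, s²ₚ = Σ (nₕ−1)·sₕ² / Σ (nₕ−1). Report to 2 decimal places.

Degrees of freedom: 73 + 37 + 67 = 177.
Σ(nₕ−1)sₕ² = 73·51.1225 + 37·153.0169 + 67·143.7601 = 19025.4945.
s²ₚ = 19025.4945 / 177 = 107.4887... → 107.49.

107.49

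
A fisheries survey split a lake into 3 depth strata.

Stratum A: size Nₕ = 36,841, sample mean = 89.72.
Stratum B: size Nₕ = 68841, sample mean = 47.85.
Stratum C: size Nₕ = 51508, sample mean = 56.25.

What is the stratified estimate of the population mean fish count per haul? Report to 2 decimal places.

60.42

N = 36841 + 68841 + 51508 = 157190.
Overall mean = Σ (Nₕ/N)·x̄ₕ — weight by population share, not a simple average.
Σ Nₕx̄ₕ = 36841·89.72 + 68841·47.85 + 51508·56.25 = 3305374.52 + 3294041.85 + 2897325 = 9496741.37.
Divide by N: 9496741.37 / 157190 = 60.4157... → 60.42.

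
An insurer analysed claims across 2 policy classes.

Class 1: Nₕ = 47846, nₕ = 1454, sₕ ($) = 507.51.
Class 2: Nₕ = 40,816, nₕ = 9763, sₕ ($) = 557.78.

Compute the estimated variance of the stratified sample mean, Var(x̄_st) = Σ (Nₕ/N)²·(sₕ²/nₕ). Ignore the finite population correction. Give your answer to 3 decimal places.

N = 88662. Term for each stratum: Wₕ²sₕ²/nₕ.
Var(x̄_st) = 51.587089 + 6.753492 = 58.340582 → 58.341.

58.341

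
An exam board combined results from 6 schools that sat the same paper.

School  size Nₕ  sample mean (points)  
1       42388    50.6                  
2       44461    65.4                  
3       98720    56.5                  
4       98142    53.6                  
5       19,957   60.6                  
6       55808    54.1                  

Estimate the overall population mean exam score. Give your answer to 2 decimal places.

55.97

x̄_st = (Σ Nₕx̄ₕ) / (Σ Nₕ) = (42388·50.6 + 44461·65.4 + 98720·56.5 + 98142·53.6 + 19957·60.6 + 55808·54.1) / 359476
= 20119280.4 / 359476 = 55.9684... → 55.97.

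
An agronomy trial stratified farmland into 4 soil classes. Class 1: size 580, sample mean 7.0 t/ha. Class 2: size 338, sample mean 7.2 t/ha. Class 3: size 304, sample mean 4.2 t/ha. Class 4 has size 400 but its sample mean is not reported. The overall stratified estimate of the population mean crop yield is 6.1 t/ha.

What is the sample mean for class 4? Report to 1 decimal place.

Σ Nₕx̄ₕ = N·μ, so 400·x̄_4 = 1622·6.1 − (580·7.0 + 338·7.2 + 304·4.2).
= 9894.2 − 7770.4 = 2123.8.
x̄_4 = 2123.8 / 400 = 5.310... → 5.3.

5.3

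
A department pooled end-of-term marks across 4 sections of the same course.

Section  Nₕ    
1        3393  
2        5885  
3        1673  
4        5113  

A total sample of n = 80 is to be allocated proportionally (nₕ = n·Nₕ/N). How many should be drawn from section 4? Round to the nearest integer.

N = 3393 + 5885 + 1673 + 5113 = 16064.
n_4 = 80·5113/16064 = 25.463... → 25.

25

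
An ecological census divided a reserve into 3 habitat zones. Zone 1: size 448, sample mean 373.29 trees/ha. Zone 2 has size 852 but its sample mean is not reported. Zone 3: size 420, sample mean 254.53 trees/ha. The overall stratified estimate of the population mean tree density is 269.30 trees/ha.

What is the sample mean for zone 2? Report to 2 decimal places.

Σ Nₕx̄ₕ = N·μ, so 852·x̄_2 = 1720·269.30 − (448·373.29 + 420·254.53).
= 463196 − 274136.52 = 189059.48.
x̄_2 = 189059.48 / 852 = 221.9008... → 221.90.

221.90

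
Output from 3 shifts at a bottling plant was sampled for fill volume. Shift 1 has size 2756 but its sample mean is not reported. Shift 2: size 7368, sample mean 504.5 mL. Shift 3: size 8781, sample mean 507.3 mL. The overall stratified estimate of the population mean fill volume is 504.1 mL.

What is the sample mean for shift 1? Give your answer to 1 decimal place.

492.8

Σ Nₕx̄ₕ = N·μ, so 2756·x̄_1 = 18905·504.1 − (7368·504.5 + 8781·507.3).
= 9530010.5 − 8171757.3 = 1358253.2.
x̄_1 = 1358253.2 / 2756 = 492.835... → 492.8.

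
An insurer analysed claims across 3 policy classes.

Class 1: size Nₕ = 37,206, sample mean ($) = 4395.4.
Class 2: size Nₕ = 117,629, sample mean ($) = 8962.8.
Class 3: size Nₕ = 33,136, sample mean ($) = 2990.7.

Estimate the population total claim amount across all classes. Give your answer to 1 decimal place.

1: 37206·4395.4 = 163535252.4
2: 117629·8962.8 = 1054285201.2
3: 33136·2990.7 = 99099835.2
τ̂ = Σ Nₕx̄ₕ = 1316920288.8.

1316920288.8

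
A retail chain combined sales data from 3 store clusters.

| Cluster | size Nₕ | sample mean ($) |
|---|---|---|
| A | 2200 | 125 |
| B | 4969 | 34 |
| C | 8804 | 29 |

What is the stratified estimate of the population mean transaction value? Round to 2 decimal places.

43.78

N = 2200 + 4969 + 8804 = 15973.
Overall mean = Σ (Nₕ/N)·x̄ₕ — weight by population share, not a simple average.
Σ Nₕx̄ₕ = 2200·125 + 4969·34 + 8804·29 = 275000 + 168946 + 255316 = 699262.
Divide by N: 699262 / 15973 = 43.7777... → 43.78.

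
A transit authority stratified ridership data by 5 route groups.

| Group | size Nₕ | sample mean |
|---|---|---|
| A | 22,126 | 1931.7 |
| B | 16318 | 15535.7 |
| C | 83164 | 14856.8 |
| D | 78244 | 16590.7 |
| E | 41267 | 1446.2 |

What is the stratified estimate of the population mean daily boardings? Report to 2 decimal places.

11984.15

x̄_st = (Σ Nₕx̄ₕ) / (Σ Nₕ) = (22126·1931.7 + 16318·15535.7 + 83164·14856.8 + 78244·16590.7 + 41267·1446.2) / 241119
= 2889606328.2 / 241119 = 11984.1503... → 11984.15.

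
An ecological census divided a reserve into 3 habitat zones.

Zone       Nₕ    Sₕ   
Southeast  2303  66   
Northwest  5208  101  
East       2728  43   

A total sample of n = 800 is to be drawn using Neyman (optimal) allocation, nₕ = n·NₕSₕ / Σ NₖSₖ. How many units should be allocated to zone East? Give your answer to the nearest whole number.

118

Σ NₕSₕ = 2303·66 + 5208·101 + 2728·43 = 795310.
Share for East: 117304/795310 = 0.14749.
n_East = 800 × 0.14749 = 117.996... → 118.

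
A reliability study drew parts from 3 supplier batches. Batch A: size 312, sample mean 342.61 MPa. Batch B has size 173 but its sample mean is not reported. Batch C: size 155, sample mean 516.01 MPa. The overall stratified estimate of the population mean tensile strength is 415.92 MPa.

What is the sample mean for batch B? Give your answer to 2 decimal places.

458.46

Σ Nₕx̄ₕ = N·μ, so 173·x̄_B = 640·415.92 − (312·342.61 + 155·516.01).
= 266188.8 − 186875.87 = 79312.93.
x̄_B = 79312.93 / 173 = 458.4562... → 458.46.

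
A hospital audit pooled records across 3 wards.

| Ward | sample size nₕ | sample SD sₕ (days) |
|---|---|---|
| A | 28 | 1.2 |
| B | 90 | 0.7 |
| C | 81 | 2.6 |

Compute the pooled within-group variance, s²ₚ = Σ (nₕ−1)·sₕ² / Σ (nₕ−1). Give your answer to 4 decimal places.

3.1801

A: (28−1)·1.2² = 27·1.44 = 38.88
B: (90−1)·0.7² = 89·0.49 = 43.61
C: (81−1)·2.6² = 80·6.76 = 540.8
Numerator = 623.29; denominator = Σ(nₕ−1) = 196.
s²ₚ = 623.29/196 = 3.180051... → 3.1801.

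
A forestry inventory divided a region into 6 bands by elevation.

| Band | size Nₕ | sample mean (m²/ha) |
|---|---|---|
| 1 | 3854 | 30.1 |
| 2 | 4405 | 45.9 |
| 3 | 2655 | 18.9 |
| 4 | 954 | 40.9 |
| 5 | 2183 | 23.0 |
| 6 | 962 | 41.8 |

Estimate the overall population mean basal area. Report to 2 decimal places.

33.16

N = 15013; weights Wₕ = Nₕ/N = (0.2567, 0.2934, 0.1768, 0.0635, 0.1454, 0.0641).
x̄_st = Σ Wₕ·x̄ₕ = 0.2567·30.1 + 0.2934·45.9 + 0.1768·18.9 + 0.0635·40.9 + 0.1454·23.0 + 0.0641·41.8 ≈ 33.1588...
→ 33.16.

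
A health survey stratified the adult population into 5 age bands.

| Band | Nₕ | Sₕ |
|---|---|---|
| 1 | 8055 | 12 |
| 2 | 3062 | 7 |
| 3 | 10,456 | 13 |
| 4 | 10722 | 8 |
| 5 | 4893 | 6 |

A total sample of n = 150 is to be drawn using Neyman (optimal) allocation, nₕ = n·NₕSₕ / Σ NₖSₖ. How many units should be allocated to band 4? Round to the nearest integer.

35

1: NₕSₕ = 8055·12 = 96660
2: NₕSₕ = 3062·7 = 21434
3: NₕSₕ = 10456·13 = 135928
4: NₕSₕ = 10722·8 = 85776
5: NₕSₕ = 4893·6 = 29358
Σ NₕSₕ = 369156.
n_4 = 150·85776/369156 = 34.854... → 35.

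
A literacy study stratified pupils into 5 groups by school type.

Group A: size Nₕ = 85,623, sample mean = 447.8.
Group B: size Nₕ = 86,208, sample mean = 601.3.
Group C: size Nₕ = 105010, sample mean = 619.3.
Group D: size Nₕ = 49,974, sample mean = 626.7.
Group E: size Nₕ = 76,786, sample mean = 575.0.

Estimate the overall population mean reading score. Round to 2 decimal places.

571.56

N = 403601; weights Wₕ = Nₕ/N = (0.2121, 0.2136, 0.2602, 0.1238, 0.1903).
x̄_st = Σ Wₕ·x̄ₕ = 0.2121·447.8 + 0.2136·601.3 + 0.2602·619.3 + 0.1238·626.7 + 0.1903·575.0 ≈ 571.5600...
→ 571.56.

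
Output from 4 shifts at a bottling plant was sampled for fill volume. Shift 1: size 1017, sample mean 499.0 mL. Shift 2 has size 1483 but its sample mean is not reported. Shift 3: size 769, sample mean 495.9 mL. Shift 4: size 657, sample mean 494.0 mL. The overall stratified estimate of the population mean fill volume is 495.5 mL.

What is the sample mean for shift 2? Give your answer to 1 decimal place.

Σ Nₕx̄ₕ = N·μ, so 1483·x̄_2 = 3926·495.5 − (1017·499.0 + 769·495.9 + 657·494.0).
= 1945333 − 1213388.1 = 731944.9.
x̄_2 = 731944.9 / 1483 = 493.557... → 493.6.

493.6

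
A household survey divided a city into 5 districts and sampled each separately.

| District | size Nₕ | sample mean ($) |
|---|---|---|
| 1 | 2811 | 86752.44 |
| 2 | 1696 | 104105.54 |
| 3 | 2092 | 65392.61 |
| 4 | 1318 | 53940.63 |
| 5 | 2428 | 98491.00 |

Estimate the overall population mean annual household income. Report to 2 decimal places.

83852.62

x̄_st = (Σ Nₕx̄ₕ) / (Σ Nₕ) = (2811·86752.44 + 1696·104105.54 + 2092·65392.61 + 1318·53940.63 + 2428·98491.00) / 10345
= 867455343.14 / 10345 = 83852.6190... → 83852.62.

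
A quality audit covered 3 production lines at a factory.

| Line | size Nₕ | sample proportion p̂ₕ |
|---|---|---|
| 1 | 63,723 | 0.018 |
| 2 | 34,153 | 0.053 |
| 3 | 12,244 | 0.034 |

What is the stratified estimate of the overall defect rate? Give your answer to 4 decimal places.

0.0306

Wₕ = Nₕ/N with N = 110120: 0.5787, 0.3101, 0.1112.
p̂_st = 0.5787·0.018 + 0.3101·0.053 + 0.1112·0.034 ≈ 0.030634... → 0.0306.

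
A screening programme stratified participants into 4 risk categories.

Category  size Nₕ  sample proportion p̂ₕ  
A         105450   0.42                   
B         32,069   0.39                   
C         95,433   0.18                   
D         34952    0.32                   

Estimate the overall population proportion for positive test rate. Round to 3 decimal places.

0.318

Wₕ = Nₕ/N with N = 267904: 0.3936, 0.1197, 0.3562, 0.1305.
p̂_st = 0.3936·0.42 + 0.1197·0.39 + 0.3562·0.18 + 0.1305·0.32 ≈ 0.31787... → 0.318.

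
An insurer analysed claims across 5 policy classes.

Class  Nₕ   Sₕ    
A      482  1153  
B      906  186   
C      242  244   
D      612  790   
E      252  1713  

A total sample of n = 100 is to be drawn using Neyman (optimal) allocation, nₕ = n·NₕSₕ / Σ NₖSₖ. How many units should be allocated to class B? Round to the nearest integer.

Σ NₕSₕ = 482·1153 + 906·186 + 242·244 + 612·790 + 252·1713 = 1698466.
Share for B: 168516/1698466 = 0.09922.
n_B = 100 × 0.09922 = 9.922... → 10.

10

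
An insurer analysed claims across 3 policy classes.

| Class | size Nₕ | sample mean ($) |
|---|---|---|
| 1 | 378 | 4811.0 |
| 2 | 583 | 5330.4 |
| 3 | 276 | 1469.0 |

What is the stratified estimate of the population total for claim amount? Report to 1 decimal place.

1: 378·4811.0 = 1818558
2: 583·5330.4 = 3107623.2
3: 276·1469.0 = 405444
τ̂ = Σ Nₕx̄ₕ = 5331625.2.

5331625.2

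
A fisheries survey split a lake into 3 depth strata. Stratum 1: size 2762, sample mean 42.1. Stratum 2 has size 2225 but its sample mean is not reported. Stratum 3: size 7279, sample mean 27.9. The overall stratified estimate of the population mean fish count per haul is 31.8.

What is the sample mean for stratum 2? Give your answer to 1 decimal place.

31.8

Σ Nₕx̄ₕ = N·μ, so 2225·x̄_2 = 12266·31.8 − (2762·42.1 + 7279·27.9).
= 390058.8 − 319364.3 = 70694.5.
x̄_2 = 70694.5 / 2225 = 31.773... → 31.8.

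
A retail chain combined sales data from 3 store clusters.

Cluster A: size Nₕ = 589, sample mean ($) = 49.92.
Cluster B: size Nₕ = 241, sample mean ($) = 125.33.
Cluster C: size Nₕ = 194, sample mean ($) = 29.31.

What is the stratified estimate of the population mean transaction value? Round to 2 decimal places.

N = 1024; weights Wₕ = Nₕ/N = (0.5752, 0.2354, 0.1895).
x̄_st = Σ Wₕ·x̄ₕ = 0.5752·49.92 + 0.2354·125.33 + 0.1895·29.31 ≈ 63.7632...
→ 63.76.

63.76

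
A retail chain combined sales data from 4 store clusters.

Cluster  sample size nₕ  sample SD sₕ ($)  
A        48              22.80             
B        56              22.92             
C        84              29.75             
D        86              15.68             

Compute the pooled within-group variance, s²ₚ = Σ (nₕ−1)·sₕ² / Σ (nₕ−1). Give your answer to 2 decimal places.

546.98

Degrees of freedom: 47 + 55 + 83 + 85 = 270.
Σ(nₕ−1)sₕ² = 47·519.84 + 55·525.3264 + 83·885.0625 + 85·245.8624 = 147683.9235.
s²ₚ = 147683.9235 / 270 = 546.9775... → 546.98.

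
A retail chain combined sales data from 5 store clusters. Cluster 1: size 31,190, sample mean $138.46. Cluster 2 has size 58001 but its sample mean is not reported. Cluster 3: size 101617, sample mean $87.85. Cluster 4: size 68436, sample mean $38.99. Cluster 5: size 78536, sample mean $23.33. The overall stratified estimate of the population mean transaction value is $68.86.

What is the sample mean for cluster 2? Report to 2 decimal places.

95.06

Σ Nₕx̄ₕ = N·μ, so 58001·x̄_2 = 337780·68.86 − (31190·138.46 + 101617·87.85 + 68436·38.99 + 78536·23.33).
= 23259530.8 − 17746185.37 = 5513345.43.
x̄_2 = 5513345.43 / 58001 = 95.0560... → 95.06.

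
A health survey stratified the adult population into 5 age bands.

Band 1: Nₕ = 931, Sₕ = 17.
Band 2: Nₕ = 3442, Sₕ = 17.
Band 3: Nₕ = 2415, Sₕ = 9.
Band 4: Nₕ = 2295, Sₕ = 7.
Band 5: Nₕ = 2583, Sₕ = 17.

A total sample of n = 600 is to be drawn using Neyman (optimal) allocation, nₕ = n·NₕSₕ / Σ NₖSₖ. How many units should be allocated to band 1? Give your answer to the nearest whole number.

61

Σ NₕSₕ = 931·17 + 3442·17 + 2415·9 + 2295·7 + 2583·17 = 156052.
Share for 1: 15827/156052 = 0.10142.
n_1 = 600 × 0.10142 = 60.853... → 61.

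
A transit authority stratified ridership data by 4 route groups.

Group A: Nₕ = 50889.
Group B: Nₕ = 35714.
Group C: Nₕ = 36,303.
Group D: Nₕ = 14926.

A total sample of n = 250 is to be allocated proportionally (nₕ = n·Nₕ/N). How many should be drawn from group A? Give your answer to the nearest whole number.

92

Share of group A = 50889/137832 = 0.36921.
Allocate 250 × 0.36921 = 92.303... → 92.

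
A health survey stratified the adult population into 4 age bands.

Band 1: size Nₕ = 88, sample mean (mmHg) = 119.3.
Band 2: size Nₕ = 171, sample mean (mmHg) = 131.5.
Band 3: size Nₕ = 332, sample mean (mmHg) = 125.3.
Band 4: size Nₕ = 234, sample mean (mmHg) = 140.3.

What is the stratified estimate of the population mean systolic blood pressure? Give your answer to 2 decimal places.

x̄_st = (Σ Nₕx̄ₕ) / (Σ Nₕ) = (88·119.3 + 171·131.5 + 332·125.3 + 234·140.3) / 825
= 107414.7 / 825 = 130.1996... → 130.20.

130.20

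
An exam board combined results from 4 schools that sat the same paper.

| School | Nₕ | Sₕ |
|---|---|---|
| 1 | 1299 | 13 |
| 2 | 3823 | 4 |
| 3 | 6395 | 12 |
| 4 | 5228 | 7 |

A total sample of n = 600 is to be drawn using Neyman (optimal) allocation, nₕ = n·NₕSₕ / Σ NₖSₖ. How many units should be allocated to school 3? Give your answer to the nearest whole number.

316

1: NₕSₕ = 1299·13 = 16887
2: NₕSₕ = 3823·4 = 15292
3: NₕSₕ = 6395·12 = 76740
4: NₕSₕ = 5228·7 = 36596
Σ NₕSₕ = 145515.
n_3 = 600·76740/145515 = 316.421... → 316.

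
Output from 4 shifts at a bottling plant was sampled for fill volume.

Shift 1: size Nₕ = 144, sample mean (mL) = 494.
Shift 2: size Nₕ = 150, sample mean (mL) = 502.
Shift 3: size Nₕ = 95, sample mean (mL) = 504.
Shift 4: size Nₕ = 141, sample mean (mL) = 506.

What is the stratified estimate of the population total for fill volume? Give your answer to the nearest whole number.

Estimate total by summing Nₕ·x̄ₕ over strata.
144·494 + 150·502 + 95·504 + 141·506 = 71136 + 75300 + 47880 + 71346 = 265662.

265662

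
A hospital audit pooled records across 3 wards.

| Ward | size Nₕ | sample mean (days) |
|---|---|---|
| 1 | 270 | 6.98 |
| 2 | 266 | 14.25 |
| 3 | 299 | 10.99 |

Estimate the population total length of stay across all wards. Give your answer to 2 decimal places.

8961.11

1: 270·6.98 = 1884.6
2: 266·14.25 = 3790.5
3: 299·10.99 = 3286.01
τ̂ = Σ Nₕx̄ₕ = 8961.11.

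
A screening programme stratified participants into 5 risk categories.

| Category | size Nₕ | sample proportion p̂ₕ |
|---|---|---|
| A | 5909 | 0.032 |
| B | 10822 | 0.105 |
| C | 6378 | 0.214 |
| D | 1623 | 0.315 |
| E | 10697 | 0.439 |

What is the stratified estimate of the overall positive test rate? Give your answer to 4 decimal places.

N = 5909 + 10822 + 6378 + 1623 + 10697 = 35429.
Overall proportion = Σ (Nₕ/N)·p̂ₕ.
Σ Nₕp̂ₕ = 189.088 + 1136.31 + 1364.892 + 511.245 + 4695.983 = 7897.518.
7897.518 / 35429 = 0.222911... → 0.2229.

0.2229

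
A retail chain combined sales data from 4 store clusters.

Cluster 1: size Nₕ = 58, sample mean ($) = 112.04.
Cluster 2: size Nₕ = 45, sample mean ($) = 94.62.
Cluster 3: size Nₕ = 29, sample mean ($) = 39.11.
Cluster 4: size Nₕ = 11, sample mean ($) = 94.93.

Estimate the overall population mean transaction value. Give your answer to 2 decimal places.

90.45

N = 58 + 45 + 29 + 11 = 143.
The stratified mean weights each stratum mean by its population share Nₕ/N.
Σ Nₕx̄ₕ = 58·112.04 + 45·94.62 + 29·39.11 + 11·94.93 = 6498.32 + 4257.9 + 1134.19 + 1044.23 = 12934.64.
Divide by N: 12934.64 / 143 = 90.4520... → 90.45.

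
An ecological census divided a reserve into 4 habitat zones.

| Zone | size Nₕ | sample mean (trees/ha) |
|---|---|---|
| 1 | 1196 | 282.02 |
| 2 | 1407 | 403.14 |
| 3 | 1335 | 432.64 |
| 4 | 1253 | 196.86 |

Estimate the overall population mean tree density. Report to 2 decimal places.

x̄_st = (Σ Nₕx̄ₕ) / (Σ Nₕ) = (1196·282.02 + 1407·403.14 + 1335·432.64 + 1253·196.86) / 5191
= 1728753.88 / 5191 = 333.0291... → 333.03.

333.03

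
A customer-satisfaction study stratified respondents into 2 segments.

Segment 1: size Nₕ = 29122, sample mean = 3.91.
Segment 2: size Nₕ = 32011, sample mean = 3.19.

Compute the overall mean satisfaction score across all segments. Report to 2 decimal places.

N = 29122 + 32011 = 61133.
Overall mean = Σ (Nₕ/N)·x̄ₕ — weight by population share, not a simple average.
Σ Nₕx̄ₕ = 29122·3.91 + 32011·3.19 = 113867.02 + 102115.09 = 215982.11.
Divide by N: 215982.11 / 61133 = 3.5330... → 3.53.

3.53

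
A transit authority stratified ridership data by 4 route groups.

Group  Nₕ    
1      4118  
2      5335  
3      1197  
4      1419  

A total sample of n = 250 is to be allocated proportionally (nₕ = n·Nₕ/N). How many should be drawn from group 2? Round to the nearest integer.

111

Share of group 2 = 5335/12069 = 0.44204.
Allocate 250 × 0.44204 = 110.510... → 111.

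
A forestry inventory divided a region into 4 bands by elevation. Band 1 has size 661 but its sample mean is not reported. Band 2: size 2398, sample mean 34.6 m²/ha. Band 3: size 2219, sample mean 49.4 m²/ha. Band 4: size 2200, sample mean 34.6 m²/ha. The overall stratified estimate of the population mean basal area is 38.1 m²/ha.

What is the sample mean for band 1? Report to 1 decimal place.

N = 661 + 2398 + 2219 + 2200 = 7478.
Overall total = μ·N = 38.1·7478 = 284911.8.
Subtract the known strata: 2398·34.6 + 2219·49.4 + 2200·34.6 = 268709.4.
Remaining total for band 1: 284911.8 − 268709.4 = 16202.4.
Divide by its size: 16202.4 / 661 = 24.512... → 24.5.

24.5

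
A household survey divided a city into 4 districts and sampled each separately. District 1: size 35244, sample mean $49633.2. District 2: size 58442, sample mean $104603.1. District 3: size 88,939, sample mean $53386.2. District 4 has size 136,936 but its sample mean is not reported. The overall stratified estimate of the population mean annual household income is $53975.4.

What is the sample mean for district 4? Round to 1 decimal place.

Σ Nₕx̄ₕ = N·μ, so 136936·x̄_4 = 319561·53975.4 − (35244·49633.2 + 58442·104603.1 + 88939·53386.2).
= 17248432799.4 − 12610602112.8 = 4637830686.6.
x̄_4 = 4637830686.6 / 136936 = 33868.601... → 33868.6.

33868.6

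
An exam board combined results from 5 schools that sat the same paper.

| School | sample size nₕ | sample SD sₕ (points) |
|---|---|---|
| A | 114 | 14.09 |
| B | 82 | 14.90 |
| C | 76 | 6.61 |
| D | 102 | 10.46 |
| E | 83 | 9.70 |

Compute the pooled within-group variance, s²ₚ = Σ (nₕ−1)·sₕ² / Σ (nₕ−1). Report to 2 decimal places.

A: (114−1)·14.09² = 113·198.5281 = 22433.6753
B: (82−1)·14.90² = 81·222.01 = 17982.81
C: (76−1)·6.61² = 75·43.6921 = 3276.9075
D: (102−1)·10.46² = 101·109.4116 = 11050.5716
E: (83−1)·9.70² = 82·94.09 = 7715.38
Numerator = 62459.3444; denominator = Σ(nₕ−1) = 452.
s²ₚ = 62459.3444/452 = 138.1844... → 138.18.

138.18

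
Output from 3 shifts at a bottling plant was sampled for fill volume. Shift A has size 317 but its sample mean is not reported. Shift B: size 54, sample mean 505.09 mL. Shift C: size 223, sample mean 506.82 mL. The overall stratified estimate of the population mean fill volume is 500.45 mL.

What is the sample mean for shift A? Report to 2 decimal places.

495.18

N = 317 + 54 + 223 = 594.
Overall total = μ·N = 500.45·594 = 297267.3.
Subtract the known strata: 54·505.09 + 223·506.82 = 140295.72.
Remaining total for shift A: 297267.3 − 140295.72 = 156971.58.
Divide by its size: 156971.58 / 317 = 495.1785... → 495.18.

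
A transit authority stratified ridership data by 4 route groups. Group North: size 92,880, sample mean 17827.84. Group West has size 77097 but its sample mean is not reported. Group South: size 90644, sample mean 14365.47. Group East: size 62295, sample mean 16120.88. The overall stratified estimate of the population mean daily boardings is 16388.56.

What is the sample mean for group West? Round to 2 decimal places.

17249.50

Σ Nₕx̄ₕ = N·μ, so 77097·x̄_West = 322916·16388.56 − (92880·17827.84 + 90644·14365.47 + 62295·16120.88).
= 5292128240.96 − 3962243661.48 = 1329884579.48.
x̄_West = 1329884579.48 / 77097 = 17249.4984... → 17249.50.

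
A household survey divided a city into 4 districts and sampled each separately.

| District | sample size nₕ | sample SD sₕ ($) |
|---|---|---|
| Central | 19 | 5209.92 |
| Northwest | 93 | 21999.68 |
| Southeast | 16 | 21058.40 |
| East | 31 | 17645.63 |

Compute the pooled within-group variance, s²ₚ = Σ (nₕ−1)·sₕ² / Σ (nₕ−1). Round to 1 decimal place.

Degrees of freedom: 18 + 92 + 15 + 30 = 155.
Σ(nₕ−1)sₕ² = 18·27143266.4064 + 92·483985920.1024 + 15·443456210.56 + 30·311368258.0969 = 61008174346.043.
s²ₚ = 61008174346.043 / 155 = 393601124.813... → 393601124.8.

393601124.8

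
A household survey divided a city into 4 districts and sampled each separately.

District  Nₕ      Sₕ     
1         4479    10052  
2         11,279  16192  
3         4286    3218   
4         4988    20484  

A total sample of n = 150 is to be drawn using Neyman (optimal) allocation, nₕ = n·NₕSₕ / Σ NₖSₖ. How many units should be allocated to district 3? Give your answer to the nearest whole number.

6

1: NₕSₕ = 4479·10052 = 45022908
2: NₕSₕ = 11279·16192 = 182629568
3: NₕSₕ = 4286·3218 = 13792348
4: NₕSₕ = 4988·20484 = 102174192
Σ NₕSₕ = 343619016.
n_3 = 150·13792348/343619016 = 6.021... → 6.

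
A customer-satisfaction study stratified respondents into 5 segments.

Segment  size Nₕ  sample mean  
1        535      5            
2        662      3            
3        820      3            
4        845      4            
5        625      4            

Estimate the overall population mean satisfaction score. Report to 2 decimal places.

x̄_st = (Σ Nₕx̄ₕ) / (Σ Nₕ) = (535·5 + 662·3 + 820·3 + 845·4 + 625·4) / 3487
= 13001 / 3487 = 3.7284... → 3.73.

3.73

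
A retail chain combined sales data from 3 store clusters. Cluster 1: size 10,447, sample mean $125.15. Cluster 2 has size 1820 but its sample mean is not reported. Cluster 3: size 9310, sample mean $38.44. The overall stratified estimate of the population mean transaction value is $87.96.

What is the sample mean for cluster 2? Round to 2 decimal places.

127.80

N = 10447 + 1820 + 9310 = 21577.
Overall total = μ·N = 87.96·21577 = 1897912.92.
Subtract the known strata: 10447·125.15 + 9310·38.44 = 1665318.45.
Remaining total for cluster 2: 1897912.92 − 1665318.45 = 232594.47.
Divide by its size: 232594.47 / 1820 = 127.7992... → 127.80.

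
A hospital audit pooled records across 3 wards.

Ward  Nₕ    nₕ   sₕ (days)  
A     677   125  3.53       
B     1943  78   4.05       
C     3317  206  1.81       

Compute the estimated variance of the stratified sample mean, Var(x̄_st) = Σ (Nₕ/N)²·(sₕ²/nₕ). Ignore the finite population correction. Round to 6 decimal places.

0.028783

N = 5937; Wₕ = Nₕ/N.
ward A: (677/5937)²·3.53²/125 = 0.001296232
ward B: (1943/5937)²·4.05²/78 = 0.022523037
ward C: (3317/5937)²·1.81²/206 = 0.004964171
Sum = 0.028783440 → 0.028783.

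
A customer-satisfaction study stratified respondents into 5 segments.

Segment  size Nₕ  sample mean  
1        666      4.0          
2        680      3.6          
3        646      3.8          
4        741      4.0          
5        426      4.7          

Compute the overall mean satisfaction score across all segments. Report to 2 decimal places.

x̄_st = (Σ Nₕx̄ₕ) / (Σ Nₕ) = (666·4.0 + 680·3.6 + 646·3.8 + 741·4.0 + 426·4.7) / 3159
= 12533 / 3159 = 3.9674... → 3.97.

3.97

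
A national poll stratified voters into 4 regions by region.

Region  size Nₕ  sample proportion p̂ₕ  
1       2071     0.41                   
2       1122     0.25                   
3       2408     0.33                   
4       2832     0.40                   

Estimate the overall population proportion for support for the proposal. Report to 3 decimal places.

Wₕ = Nₕ/N with N = 8433: 0.2456, 0.1330, 0.2855, 0.3358.
p̂_st = 0.2456·0.41 + 0.1330·0.25 + 0.2855·0.33 + 0.3358·0.40 ≈ 0.36251... → 0.363.

0.363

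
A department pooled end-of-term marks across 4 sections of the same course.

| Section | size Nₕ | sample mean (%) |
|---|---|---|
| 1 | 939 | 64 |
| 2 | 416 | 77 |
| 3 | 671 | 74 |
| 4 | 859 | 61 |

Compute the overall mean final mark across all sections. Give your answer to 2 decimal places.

67.31

N = 2885; weights Wₕ = Nₕ/N = (0.3255, 0.1442, 0.2326, 0.2977).
x̄_st = Σ Wₕ·x̄ₕ = 0.3255·64 + 0.1442·77 + 0.2326·74 + 0.2977·61 ≈ 67.3071...
→ 67.31.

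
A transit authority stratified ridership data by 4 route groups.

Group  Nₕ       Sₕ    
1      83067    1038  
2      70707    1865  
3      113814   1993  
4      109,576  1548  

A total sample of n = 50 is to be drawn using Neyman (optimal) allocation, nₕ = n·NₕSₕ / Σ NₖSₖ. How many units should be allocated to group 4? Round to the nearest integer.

14

Σ NₕSₕ = 83067·1038 + 70707·1865 + 113814·1993 + 109576·1548 = 614547051.
Share for 4: 169623648/614547051 = 0.27601.
n_4 = 50 × 0.27601 = 13.801... → 14.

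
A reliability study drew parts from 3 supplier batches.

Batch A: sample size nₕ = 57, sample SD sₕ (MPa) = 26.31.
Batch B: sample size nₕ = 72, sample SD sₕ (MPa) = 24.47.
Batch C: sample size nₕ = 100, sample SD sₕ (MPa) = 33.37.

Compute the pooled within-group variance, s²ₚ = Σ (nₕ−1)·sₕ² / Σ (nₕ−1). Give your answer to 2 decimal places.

Degrees of freedom: 56 + 71 + 99 = 226.
Σ(nₕ−1)sₕ² = 56·692.2161 + 71·598.7809 + 99·1113.5569 = 191519.6786.
s²ₚ = 191519.6786 / 226 = 847.4322... → 847.43.

847.43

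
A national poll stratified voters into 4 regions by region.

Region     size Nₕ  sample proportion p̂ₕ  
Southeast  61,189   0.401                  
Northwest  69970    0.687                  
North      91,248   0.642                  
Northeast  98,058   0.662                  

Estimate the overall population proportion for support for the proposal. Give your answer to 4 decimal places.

0.6119

N = 61189 + 69970 + 91248 + 98058 = 320465.
Overall proportion = Σ (Nₕ/N)·p̂ₕ.
Σ Nₕp̂ₕ = 24536.789 + 48069.39 + 58581.216 + 64914.396 = 196101.791.
196101.791 / 320465 = 0.611929... → 0.6119.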